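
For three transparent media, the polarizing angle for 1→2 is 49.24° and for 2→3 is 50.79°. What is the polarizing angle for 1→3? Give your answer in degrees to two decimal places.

θ_B ≈ 54.88°

tan θ_B(1→2) = n₂/n₁ = tan 49.24° = 1.1601.
tan θ_B(2→3) = n₃/n₂ = tan 50.79° = 1.2257.
Multiplying, n₃/n₁ = 1.1601 × 1.2257 = 1.4220, and θ_B(1→3) = arctan 1.4220 = 54.88°.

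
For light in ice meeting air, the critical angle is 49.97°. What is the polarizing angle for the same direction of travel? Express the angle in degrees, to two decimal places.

θ_B ≈ 37.44°

n₂/n₁ = sin θ_c = sin 49.97° = 0.7657.
tan θ_B equals the same ratio, so θ_B = arctan(0.7657) = 37.44°.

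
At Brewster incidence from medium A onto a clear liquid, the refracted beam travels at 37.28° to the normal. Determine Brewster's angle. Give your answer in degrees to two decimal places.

At Brewster's angle the reflected and refracted rays are perpendicular, so θ_B + θ_t = 90°.
So θ_B = 90° − θ_t = 90° − 37.28° = 52.72°.

θ_B ≈ 52.72°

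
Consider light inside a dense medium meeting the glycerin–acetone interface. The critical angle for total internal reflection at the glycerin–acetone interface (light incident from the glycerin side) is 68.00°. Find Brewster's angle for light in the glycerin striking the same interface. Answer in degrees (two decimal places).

n₂/n₁ = sin θ_c = sin 68.00° = 0.9272.
tan θ_B equals the same ratio, so θ_B = arctan(0.9272) = 42.84°.

θ_B ≈ 42.84°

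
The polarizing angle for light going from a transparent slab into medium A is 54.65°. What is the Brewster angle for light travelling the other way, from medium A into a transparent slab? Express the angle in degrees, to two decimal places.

Reversing the direction swaps n₁ and n₂, so tan θ_B' = 1/tan θ_B and θ_B' = 90° − θ_B.
Hence θ_B' = 90° − 54.65° = 35.35°.

θ_B' ≈ 35.35°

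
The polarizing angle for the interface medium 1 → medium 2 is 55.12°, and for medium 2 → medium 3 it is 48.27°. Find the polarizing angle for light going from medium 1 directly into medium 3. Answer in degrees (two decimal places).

tan θ_B(1→2) = n₂/n₁ = tan 55.12° = 1.4345.
tan θ_B(2→3) = n₃/n₂ = tan 48.27° = 1.1212.
Multiplying, n₃/n₁ = 1.4345 × 1.1212 = 1.6084, and θ_B(1→3) = arctan 1.6084 = 58.13°.

θ_B ≈ 58.13°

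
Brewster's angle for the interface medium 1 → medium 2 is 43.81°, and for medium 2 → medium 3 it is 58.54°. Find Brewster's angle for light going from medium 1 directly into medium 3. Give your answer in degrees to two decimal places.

n₂/n₁ = tan 43.81° = 0.9593 and n₃/n₂ = tan 58.54° = 1.6344.
So n₃/n₁ = (n₂/n₁)(n₃/n₂) = 0.9593 × 1.6344 = 1.5679.
θ_B(1→3) = arctan(1.5679) = 57.47°.

θ_B ≈ 57.47°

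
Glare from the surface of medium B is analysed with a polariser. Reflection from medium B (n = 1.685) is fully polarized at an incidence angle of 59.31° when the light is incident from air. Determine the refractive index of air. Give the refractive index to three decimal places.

Brewster's law: tan θ_B = n₂/n₁ (light incident in air, refracted into medium B).
n₁ = n₂ / tan θ_B = 1.685 / tan 59.31° = 1.000.

n ≈ 1.000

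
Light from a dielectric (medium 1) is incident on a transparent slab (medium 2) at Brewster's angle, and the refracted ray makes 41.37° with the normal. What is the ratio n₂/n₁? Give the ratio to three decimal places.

n₂/n₁ ≈ 1.135

θ_B + θ_t = 90°, so θ_B = 90° − 41.37° = 48.63°.
Then n₂/n₁ = tan θ_B = tan 48.63° = 1.135.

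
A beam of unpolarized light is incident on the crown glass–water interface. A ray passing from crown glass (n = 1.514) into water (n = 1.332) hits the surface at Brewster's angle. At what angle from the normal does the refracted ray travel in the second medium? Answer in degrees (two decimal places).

θ_t ≈ 48.66°

tan θ_B = n₂/n₁ = 1.332/1.514 = 0.8798, so θ_B = 41.34°.
At Brewster's angle the reflected and refracted rays are perpendicular, so θ_t = 90° − θ_B = 90° − 41.34° = 48.66°.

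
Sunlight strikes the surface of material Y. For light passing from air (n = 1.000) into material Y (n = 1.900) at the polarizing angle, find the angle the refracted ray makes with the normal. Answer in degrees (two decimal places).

θ_t ≈ 27.76°

tan θ_B = n₂/n₁ = 1.900/1.000 = 1.9000, so θ_B = 62.24°.
Since θ_B + θ_t = 90° at Brewster incidence, θ_t = 90° − 62.24° = 27.76°.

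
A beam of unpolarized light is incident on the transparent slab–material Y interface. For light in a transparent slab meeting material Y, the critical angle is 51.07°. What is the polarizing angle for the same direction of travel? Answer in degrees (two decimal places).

θ_B ≈ 37.88°

At the critical angle sin θ_c = n₂/n₁, giving n₂/n₁ = sin 51.07° = 0.7779.
Then tan θ_B = n₂/n₁ = 0.7779, so θ_B = arctan 0.7779 = 37.88°.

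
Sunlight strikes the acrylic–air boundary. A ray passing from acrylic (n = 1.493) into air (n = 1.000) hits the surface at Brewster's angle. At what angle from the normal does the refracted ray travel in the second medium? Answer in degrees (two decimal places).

θ_t ≈ 56.19°

First find Brewster's angle: tan θ_B = 1.000/1.493 = 0.6698, giving θ_B = 33.81°.
At Brewster's angle the reflected and refracted rays are perpendicular, so θ_t = 90° − θ_B = 90° − 33.81° = 56.19°.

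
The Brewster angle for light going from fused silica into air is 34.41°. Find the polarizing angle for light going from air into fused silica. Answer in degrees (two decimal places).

The two Brewster angles are complementary: θ_B' = 90° − θ_B = 90° − 34.41° = 55.59°.

θ_B' ≈ 55.59°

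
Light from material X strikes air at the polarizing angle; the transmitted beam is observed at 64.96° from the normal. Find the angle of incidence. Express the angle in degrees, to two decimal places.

At Brewster's angle the reflected and refracted rays are perpendicular, so θ_B + θ_t = 90°.
θ_B = 90° − 64.96° = 25.04°.

θ_B ≈ 25.04°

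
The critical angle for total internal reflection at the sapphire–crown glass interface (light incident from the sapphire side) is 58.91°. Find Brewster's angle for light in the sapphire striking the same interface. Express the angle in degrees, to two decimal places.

θ_B ≈ 40.58°

n₂/n₁ = sin θ_c = sin 58.91° = 0.8564.
tan θ_B equals the same ratio, so θ_B = arctan(0.8564) = 40.58°.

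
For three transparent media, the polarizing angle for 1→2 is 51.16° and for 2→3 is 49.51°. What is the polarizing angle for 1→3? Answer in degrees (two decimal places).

θ_B ≈ 55.49°

tan θ_B(1→2) = n₂/n₁ = tan 51.16° = 1.2420.
tan θ_B(2→3) = n₃/n₂ = tan 49.51° = 1.1713.
So n₃/n₁ = (n₂/n₁)(n₃/n₂) = 1.2420 × 1.1713 = 1.4547.
θ_B(1→3) = arctan(1.4547) = 55.49°.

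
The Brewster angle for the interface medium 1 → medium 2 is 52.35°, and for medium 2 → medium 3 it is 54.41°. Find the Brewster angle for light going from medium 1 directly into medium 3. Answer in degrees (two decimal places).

n₂/n₁ = tan 52.35° = 1.2962 and n₃/n₂ = tan 54.41° = 1.3973.
n₃/n₁ = 1.8112. Then tan θ_B(1→3) = n₃/n₁, so θ_B(1→3) = arctan(1.8112) = 61.10°.

θ_B ≈ 61.10°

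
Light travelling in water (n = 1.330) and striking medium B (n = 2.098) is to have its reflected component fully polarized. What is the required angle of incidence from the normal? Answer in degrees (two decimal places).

θ_B ≈ 57.63°

At Brewster's angle the reflected and refracted rays are perpendicular, which with Snell's law gives tan θ_B = n₂/n₁.
Here n₂/n₁ = 2.098/1.330 = 1.5774, and Brewster's law gives tan θ_B = n₂/n₁.
So θ_B = arctan 1.5774 = 57.63°.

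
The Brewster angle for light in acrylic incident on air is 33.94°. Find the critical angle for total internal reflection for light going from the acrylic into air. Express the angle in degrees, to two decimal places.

From Brewster, n₂/n₁ = tan θ_B = tan 33.94° = 0.6730.
Then sin θ_c = n₂/n₁ = 0.6730, so θ_c = arcsin 0.6730 = 42.30°.

θ_c ≈ 42.30°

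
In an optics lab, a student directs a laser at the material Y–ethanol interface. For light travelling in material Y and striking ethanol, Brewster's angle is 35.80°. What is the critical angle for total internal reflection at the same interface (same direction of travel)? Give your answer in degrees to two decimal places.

θ_c ≈ 46.16°

From Brewster, n₂/n₁ = tan θ_B = tan 35.80° = 0.7212.
Then sin θ_c = n₂/n₁ = 0.7212, so θ_c = arcsin 0.7212 = 46.16°.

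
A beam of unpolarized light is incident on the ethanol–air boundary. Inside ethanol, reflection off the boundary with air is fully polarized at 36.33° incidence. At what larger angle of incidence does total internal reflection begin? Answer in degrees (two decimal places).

tan θ_B = n₂/n₁ = tan 36.33° = 0.7354.
Total internal reflection: sin θ_c = n₂/n₁ = 0.7354.
θ_c = arcsin(0.7354) = 47.34°.

θ_c ≈ 47.34°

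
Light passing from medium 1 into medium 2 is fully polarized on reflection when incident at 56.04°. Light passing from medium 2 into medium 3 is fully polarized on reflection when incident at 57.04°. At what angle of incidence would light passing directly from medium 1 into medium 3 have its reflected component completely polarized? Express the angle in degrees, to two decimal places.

θ_B ≈ 66.41°

Each Brewster angle gives a ratio: n₂/n₁ = tan 56.04° = 1.4848, n₃/n₂ = tan 57.04° = 1.5422.
Multiplying, n₃/n₁ = 1.4848 × 1.5422 = 2.2899, and θ_B(1→3) = arctan 2.2899 = 66.41°.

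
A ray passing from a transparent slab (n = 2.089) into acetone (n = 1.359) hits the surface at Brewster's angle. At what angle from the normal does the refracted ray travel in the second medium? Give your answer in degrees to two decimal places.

θ_t ≈ 56.95°

First find Brewster's angle: tan θ_B = 1.359/2.089 = 0.6506, giving θ_B = 33.05°.
The refracted ray is perpendicular to the reflected ray, so θ_t = 90° − θ_B = 56.95°.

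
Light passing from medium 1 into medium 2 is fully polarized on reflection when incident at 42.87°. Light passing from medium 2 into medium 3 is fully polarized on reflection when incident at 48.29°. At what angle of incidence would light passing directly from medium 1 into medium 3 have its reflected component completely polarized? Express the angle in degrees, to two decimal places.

tan θ_B(1→2) = n₂/n₁ = tan 42.87° = 0.9283.
tan θ_B(2→3) = n₃/n₂ = tan 48.29° = 1.1220.
So n₃/n₁ = (n₂/n₁)(n₃/n₂) = 0.9283 × 1.1220 = 1.0415.
θ_B(1→3) = arctan(1.0415) = 46.16°.

θ_B ≈ 46.16°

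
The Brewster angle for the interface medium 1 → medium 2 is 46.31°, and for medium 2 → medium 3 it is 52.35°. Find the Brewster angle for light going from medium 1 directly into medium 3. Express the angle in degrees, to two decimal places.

θ_B ≈ 53.61°

Each Brewster angle gives a ratio: n₂/n₁ = tan 46.31° = 1.0468, n₃/n₂ = tan 52.35° = 1.2962.
n₃/n₁ = 1.3569. Then tan θ_B(1→3) = n₃/n₁, so θ_B(1→3) = arctan(1.3569) = 53.61°.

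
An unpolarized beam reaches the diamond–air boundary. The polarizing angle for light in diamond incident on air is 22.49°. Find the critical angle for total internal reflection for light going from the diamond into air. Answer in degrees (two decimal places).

θ_c ≈ 24.46°

tan θ_B = n₂/n₁ = tan 22.49° = 0.4140.
Total internal reflection: sin θ_c = n₂/n₁ = 0.4140.
θ_c = arcsin(0.4140) = 24.46°.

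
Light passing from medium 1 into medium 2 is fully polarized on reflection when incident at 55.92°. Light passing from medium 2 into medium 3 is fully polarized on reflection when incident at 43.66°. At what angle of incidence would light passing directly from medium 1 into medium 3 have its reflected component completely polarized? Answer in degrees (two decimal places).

θ_B ≈ 54.67°

tan θ_B(1→2) = n₂/n₁ = tan 55.92° = 1.4781.
tan θ_B(2→3) = n₃/n₂ = tan 43.66° = 0.9543.
Multiplying, n₃/n₁ = 1.4781 × 0.9543 = 1.4105, and θ_B(1→3) = arctan 1.4105 = 54.67°.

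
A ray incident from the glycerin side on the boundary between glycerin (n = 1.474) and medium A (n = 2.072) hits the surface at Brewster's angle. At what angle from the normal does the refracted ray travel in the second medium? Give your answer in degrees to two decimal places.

θ_t ≈ 35.43°

tan θ_B = n₂/n₁ = 2.072/1.474 = 1.4057, so θ_B = 54.57°.
At Brewster's angle the reflected and refracted rays are perpendicular, so θ_t = 90° − θ_B = 90° − 54.57° = 35.43°.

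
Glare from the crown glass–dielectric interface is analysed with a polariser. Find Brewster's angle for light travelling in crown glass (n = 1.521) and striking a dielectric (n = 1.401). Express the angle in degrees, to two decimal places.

θ_B ≈ 42.65°

Brewster's condition: tan θ_B = n₂/n₁ = 1.401/1.521 = 0.9211. Taking the arctangent, θ_B = 42.65°.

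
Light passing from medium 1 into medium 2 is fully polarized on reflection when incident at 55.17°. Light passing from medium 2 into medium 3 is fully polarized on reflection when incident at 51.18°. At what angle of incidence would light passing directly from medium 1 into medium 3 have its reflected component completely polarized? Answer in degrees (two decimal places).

Each Brewster angle gives a ratio: n₂/n₁ = tan 55.17° = 1.4372, n₃/n₂ = tan 51.18° = 1.2429.
n₃/n₁ = 1.7862. Then tan θ_B(1→3) = n₃/n₁, so θ_B(1→3) = arctan(1.7862) = 60.76°.

θ_B ≈ 60.76°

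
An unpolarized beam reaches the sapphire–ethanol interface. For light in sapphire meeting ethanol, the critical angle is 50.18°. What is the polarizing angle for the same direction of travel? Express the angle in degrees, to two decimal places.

θ_B ≈ 37.53°

At the critical angle sin θ_c = n₂/n₁, giving n₂/n₁ = sin 50.18° = 0.7681.
Then tan θ_B = n₂/n₁ = 0.7681, so θ_B = arctan 0.7681 = 37.53°.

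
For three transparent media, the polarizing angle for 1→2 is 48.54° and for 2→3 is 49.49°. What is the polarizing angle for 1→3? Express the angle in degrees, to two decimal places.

n₂/n₁ = tan 48.54° = 1.1319 and n₃/n₂ = tan 49.49° = 1.1704.
So n₃/n₁ = (n₂/n₁)(n₃/n₂) = 1.1319 × 1.1704 = 1.3248.
θ_B(1→3) = arctan(1.3248) = 52.95°.

θ_B ≈ 52.95°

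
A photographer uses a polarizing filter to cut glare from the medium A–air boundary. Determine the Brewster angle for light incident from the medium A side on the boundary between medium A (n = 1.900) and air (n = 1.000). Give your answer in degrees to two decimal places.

The reflected p-component vanishes when tan θ_B = n₂/n₁.
Here n₂/n₁ = 1.000/1.900 = 0.5263, and Brewster's law gives tan θ_B = n₂/n₁.
θ_B = arctan(0.5263) = 27.76°.

θ_B ≈ 27.76°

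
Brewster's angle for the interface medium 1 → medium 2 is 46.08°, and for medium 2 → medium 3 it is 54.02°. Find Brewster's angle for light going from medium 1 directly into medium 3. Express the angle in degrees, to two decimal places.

n₂/n₁ = tan 46.08° = 1.0384 and n₃/n₂ = tan 54.02° = 1.3774.
n₃/n₁ = 1.4303. Then tan θ_B(1→3) = n₃/n₁, so θ_B(1→3) = arctan(1.4303) = 55.04°.

θ_B ≈ 55.04°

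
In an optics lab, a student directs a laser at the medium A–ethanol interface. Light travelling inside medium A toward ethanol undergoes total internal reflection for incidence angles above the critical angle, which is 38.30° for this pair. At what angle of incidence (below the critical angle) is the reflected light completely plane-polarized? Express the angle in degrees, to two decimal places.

θ_B ≈ 31.79°

n₂/n₁ = sin θ_c = sin 38.30° = 0.6198.
tan θ_B equals the same ratio, so θ_B = arctan(0.6198) = 31.79°.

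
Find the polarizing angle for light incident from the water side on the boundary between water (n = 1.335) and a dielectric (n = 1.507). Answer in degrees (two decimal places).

Brewster's condition: tan θ_B = n₂/n₁ = 1.507/1.335 = 1.1288.
So θ_B = arctan 1.1288 = 48.46°.

θ_B ≈ 48.46°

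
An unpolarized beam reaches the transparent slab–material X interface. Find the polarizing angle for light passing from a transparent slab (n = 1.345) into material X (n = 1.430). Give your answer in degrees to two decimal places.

At Brewster's angle the reflected and refracted rays are perpendicular, which with Snell's law gives tan θ_B = n₂/n₁.
Brewster's condition: tan θ_B = n₂/n₁ = 1.430/1.345 = 1.0632.
So θ_B = arctan 1.0632 = 46.75°.

θ_B ≈ 46.75°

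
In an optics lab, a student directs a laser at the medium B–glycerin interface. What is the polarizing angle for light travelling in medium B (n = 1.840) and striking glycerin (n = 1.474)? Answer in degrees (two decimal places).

θ_B ≈ 38.70°

Brewster's condition: tan θ_B = n₂/n₁ = 1.474/1.840 = 0.8011. Taking the arctangent, θ_B = 38.70°.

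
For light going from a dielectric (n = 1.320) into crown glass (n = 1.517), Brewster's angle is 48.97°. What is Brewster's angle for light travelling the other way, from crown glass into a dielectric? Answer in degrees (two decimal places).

θ_B' ≈ 41.03°

The two Brewster angles are complementary: θ_B' = 90° − θ_B = 90° − 48.97° = 41.03°.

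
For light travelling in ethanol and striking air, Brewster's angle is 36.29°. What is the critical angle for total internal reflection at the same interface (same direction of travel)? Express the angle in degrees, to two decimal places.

From Brewster, n₂/n₁ = tan θ_B = tan 36.29° = 0.7343.
Then sin θ_c = n₂/n₁ = 0.7343, so θ_c = arcsin 0.7343 = 47.25°.

θ_c ≈ 47.25°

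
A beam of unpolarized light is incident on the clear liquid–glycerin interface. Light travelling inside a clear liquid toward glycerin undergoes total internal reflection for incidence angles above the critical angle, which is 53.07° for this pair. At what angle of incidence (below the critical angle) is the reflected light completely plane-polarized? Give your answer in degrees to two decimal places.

n₂/n₁ = sin θ_c = sin 53.07° = 0.7994.
tan θ_B equals the same ratio, so θ_B = arctan(0.7994) = 38.64°.

θ_B ≈ 38.64°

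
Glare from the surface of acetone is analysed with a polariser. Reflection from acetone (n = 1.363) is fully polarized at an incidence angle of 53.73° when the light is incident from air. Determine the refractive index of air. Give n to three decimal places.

Brewster's law: tan θ_B = n₂/n₁ (light incident in air, refracted into acetone).
n₁ = n₂ / tan θ_B = 1.363 / tan 53.73° = 1.000.

n ≈ 1.000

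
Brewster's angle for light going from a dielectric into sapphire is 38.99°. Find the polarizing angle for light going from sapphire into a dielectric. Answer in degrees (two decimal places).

θ_B' ≈ 51.01°

Reversing the direction swaps n₁ and n₂, so tan θ_B' = 1/tan θ_B and θ_B' = 90° − θ_B.
Hence θ_B' = 90° − 38.99° = 51.01°.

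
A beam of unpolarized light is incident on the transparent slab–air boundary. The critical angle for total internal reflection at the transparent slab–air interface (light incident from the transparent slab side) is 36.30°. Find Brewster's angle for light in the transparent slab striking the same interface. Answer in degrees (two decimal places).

sin θ_c = n₂/n₁, so n₂/n₁ = sin 36.30° = 0.5920.
Brewster: tan θ_B = n₂/n₁ = 0.5920.
θ_B = arctan(0.5920) = 30.63°.

θ_B ≈ 30.63°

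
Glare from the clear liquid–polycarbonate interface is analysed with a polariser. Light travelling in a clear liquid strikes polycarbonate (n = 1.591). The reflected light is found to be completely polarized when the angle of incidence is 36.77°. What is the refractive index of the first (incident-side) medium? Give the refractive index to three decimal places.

n ≈ 2.129

At the polarizing angle, tan θ_B = n₂/n₁ with n₁ on the incident side (a clear liquid) and n₂ on the transmitted side (polycarbonate).
n₁ = n₂ / tan θ_B = 1.591 / tan 36.77° = 2.129.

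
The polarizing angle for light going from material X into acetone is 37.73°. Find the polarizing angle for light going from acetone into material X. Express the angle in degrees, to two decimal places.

θ_B' ≈ 52.27°

The two Brewster angles are complementary: θ_B' = 90° − θ_B = 90° − 37.73° = 52.27°.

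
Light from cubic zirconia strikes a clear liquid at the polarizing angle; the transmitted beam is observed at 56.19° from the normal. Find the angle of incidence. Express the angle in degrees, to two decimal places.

θ_B ≈ 33.81°

Since the reflected and refracted rays are at right angles at the polarizing angle, θ_B + θ_t = 90°.
θ_B = 90° − 56.19° = 33.81°.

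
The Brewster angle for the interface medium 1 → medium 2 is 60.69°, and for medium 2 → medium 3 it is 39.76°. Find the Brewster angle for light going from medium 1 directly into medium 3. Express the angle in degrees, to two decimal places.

tan θ_B(1→2) = n₂/n₁ = tan 60.69° = 1.7813.
tan θ_B(2→3) = n₃/n₂ = tan 39.76° = 0.8320.
n₃/n₁ = 1.4820. Then tan θ_B(1→3) = n₃/n₁, so θ_B(1→3) = arctan(1.4820) = 55.99°.

θ_B ≈ 55.99°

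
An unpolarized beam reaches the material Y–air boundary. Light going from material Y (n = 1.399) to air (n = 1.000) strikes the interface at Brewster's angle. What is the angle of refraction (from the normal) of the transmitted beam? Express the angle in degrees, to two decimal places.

First find Brewster's angle: tan θ_B = 1.000/1.399 = 0.7148, giving θ_B = 35.56°.
At Brewster's angle the reflected and refracted rays are perpendicular, so θ_t = 90° − θ_B = 90° − 35.56° = 54.44°.

θ_t ≈ 54.44°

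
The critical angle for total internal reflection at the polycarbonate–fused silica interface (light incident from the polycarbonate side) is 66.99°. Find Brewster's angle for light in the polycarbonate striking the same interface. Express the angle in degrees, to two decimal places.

n₂/n₁ = sin θ_c = sin 66.99° = 0.9204.
tan θ_B equals the same ratio, so θ_B = arctan(0.9204) = 42.63°.

θ_B ≈ 42.63°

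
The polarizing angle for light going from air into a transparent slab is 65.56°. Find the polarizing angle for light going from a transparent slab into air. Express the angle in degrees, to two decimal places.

The two Brewster angles are complementary: θ_B' = 90° − θ_B = 90° − 65.56° = 24.44°.

θ_B' ≈ 24.44°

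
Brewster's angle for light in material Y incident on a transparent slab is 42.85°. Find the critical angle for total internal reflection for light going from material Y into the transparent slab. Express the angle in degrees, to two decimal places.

θ_c ≈ 68.07°

From Brewster, n₂/n₁ = tan θ_B = tan 42.85° = 0.9276.
Then sin θ_c = n₂/n₁ = 0.9276, so θ_c = arcsin 0.9276 = 68.07°.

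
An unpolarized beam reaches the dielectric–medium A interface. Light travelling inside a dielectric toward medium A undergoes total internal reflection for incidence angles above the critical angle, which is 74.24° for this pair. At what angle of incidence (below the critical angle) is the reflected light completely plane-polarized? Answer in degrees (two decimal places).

At the critical angle sin θ_c = n₂/n₁, giving n₂/n₁ = sin 74.24° = 0.9624.
Then tan θ_B = n₂/n₁ = 0.9624, so θ_B = arctan 0.9624 = 43.90°.

θ_B ≈ 43.90°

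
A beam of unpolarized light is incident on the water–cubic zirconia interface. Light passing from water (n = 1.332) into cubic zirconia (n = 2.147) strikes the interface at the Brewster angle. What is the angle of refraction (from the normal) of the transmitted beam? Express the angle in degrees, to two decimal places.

θ_t ≈ 31.82°

θ_B = arctan(n₂/n₁) = arctan(2.147/1.332) = 58.18°.
Since θ_B + θ_t = 90° at Brewster incidence, θ_t = 90° − 58.18° = 31.82°.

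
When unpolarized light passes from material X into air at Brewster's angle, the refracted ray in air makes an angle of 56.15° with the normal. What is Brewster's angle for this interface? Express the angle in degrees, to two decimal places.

Since the reflected and refracted rays are at right angles at the polarizing angle, θ_B + θ_t = 90°.
So θ_B = 90° − θ_t = 90° − 56.15° = 33.85°.

θ_B ≈ 33.85°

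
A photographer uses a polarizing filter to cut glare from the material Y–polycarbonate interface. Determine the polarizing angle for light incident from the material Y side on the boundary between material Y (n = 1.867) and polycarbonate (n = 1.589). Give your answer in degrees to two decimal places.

θ_B ≈ 40.40°

The reflected p-component vanishes when tan θ_B = n₂/n₁.
Brewster's condition: tan θ_B = n₂/n₁ = 1.589/1.867 = 0.8511.
θ_B = arctan(0.8511) = 40.40°.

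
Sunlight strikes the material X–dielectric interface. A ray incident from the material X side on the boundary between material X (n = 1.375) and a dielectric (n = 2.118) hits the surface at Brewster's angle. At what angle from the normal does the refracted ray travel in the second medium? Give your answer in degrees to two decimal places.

tan θ_B = n₂/n₁ = 2.118/1.375 = 1.5404, so θ_B = 57.01°.
At Brewster's angle the reflected and refracted rays are perpendicular, so θ_t = 90° − θ_B = 90° − 57.01° = 32.99°.

θ_t ≈ 32.99°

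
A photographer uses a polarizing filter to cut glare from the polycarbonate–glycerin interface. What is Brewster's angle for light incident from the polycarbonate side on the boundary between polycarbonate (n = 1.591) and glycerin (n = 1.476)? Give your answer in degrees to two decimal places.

Here n₂/n₁ = 1.476/1.591 = 0.9277, and Brewster's law gives tan θ_B = n₂/n₁.
So θ_B = arctan 0.9277 = 42.85°.

θ_B ≈ 42.85°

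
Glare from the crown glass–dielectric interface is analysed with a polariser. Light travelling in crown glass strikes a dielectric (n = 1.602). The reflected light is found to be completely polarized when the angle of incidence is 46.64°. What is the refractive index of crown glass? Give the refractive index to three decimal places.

At the polarizing angle, tan θ_B = n₂/n₁ with n₁ on the incident side (crown glass) and n₂ on the transmitted side (a dielectric).
n₁ = n₂ / tan θ_B = 1.602 / tan 46.64° = 1.513.

n ≈ 1.513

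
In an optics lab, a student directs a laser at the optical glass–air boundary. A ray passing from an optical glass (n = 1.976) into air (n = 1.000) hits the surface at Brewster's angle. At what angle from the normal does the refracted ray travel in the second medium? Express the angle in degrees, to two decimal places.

θ_t ≈ 63.16°

First find Brewster's angle: tan θ_B = 1.000/1.976 = 0.5061, giving θ_B = 26.84°.
The refracted ray is perpendicular to the reflected ray, so θ_t = 90° − θ_B = 63.16°.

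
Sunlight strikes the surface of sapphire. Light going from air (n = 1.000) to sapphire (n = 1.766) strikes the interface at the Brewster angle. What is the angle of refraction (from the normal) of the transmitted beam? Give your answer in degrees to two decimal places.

θ_t ≈ 29.52°

θ_B = arctan(n₂/n₁) = arctan(1.766/1.000) = 60.48°.
Since θ_B + θ_t = 90° at Brewster incidence, θ_t = 90° − 60.48° = 29.52°.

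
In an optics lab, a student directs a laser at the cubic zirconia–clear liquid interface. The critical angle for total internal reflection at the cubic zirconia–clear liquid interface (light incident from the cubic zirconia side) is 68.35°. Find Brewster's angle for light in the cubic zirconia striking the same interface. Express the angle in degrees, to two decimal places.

θ_B ≈ 42.91°

At the critical angle sin θ_c = n₂/n₁, giving n₂/n₁ = sin 68.35° = 0.9295.
Then tan θ_B = n₂/n₁ = 0.9295, so θ_B = arctan 0.9295 = 42.91°.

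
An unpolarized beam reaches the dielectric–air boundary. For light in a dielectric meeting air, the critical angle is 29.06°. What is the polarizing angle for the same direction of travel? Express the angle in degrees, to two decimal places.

At the critical angle sin θ_c = n₂/n₁, giving n₂/n₁ = sin 29.06° = 0.4857.
Then tan θ_B = n₂/n₁ = 0.4857, so θ_B = arctan 0.4857 = 25.91°.

θ_B ≈ 25.91°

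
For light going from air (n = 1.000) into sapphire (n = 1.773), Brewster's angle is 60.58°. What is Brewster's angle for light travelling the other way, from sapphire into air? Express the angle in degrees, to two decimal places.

θ_B' ≈ 29.42°

The two Brewster angles are complementary: θ_B' = 90° − θ_B = 90° − 60.58° = 29.42°.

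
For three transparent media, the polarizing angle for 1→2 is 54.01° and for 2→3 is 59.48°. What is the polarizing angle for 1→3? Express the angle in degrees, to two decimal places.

tan θ_B(1→2) = n₂/n₁ = tan 54.01° = 1.3769.
tan θ_B(2→3) = n₃/n₂ = tan 59.48° = 1.6963.
n₃/n₁ = 2.3356. Then tan θ_B(1→3) = n₃/n₁, so θ_B(1→3) = arctan(2.3356) = 66.82°.

θ_B ≈ 66.82°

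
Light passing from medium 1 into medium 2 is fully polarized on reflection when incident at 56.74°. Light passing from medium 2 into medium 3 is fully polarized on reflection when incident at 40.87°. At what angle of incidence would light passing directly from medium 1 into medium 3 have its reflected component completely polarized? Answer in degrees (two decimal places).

θ_B ≈ 52.84°

n₂/n₁ = tan 56.74° = 1.5247 and n₃/n₂ = tan 40.87° = 0.8653.
n₃/n₁ = 1.3193. Then tan θ_B(1→3) = n₃/n₁, so θ_B(1→3) = arctan(1.3193) = 52.84°.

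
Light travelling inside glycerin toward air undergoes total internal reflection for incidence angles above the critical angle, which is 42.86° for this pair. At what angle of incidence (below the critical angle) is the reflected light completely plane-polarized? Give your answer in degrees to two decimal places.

n₂/n₁ = sin θ_c = sin 42.86° = 0.6802.
tan θ_B equals the same ratio, so θ_B = arctan(0.6802) = 34.22°.

θ_B ≈ 34.22°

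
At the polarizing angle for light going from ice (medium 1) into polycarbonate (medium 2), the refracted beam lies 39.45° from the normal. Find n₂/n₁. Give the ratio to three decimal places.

At Brewster incidence θ_B = 90° − θ_t = 90° − 39.45° = 50.55°.
Then n₂/n₁ = tan θ_B = tan 50.55° = 1.215.

n₂/n₁ ≈ 1.215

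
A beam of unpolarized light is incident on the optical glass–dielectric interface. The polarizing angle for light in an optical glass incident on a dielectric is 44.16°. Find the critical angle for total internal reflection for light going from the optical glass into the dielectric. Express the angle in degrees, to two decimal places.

θ_c ≈ 76.19°

n₂/n₁ = tan 44.16° = 0.9711; the critical angle satisfies sin θ_c = n₂/n₁.
θ_c = arcsin(0.9711) = 76.19°.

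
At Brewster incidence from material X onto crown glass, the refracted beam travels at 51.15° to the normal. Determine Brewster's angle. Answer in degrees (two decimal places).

At Brewster's angle the reflected and refracted rays are perpendicular, so θ_B + θ_t = 90°.
θ_B = 90° − 51.15° = 38.85°.

θ_B ≈ 38.85°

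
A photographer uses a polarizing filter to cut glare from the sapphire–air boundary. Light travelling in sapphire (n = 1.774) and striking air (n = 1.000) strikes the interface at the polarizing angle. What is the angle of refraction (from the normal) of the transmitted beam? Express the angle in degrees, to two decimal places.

θ_t ≈ 60.59°

tan θ_B = n₂/n₁ = 1.000/1.774 = 0.5637, so θ_B = 29.41°.
The refracted ray is perpendicular to the reflected ray, so θ_t = 90° − θ_B = 60.59°.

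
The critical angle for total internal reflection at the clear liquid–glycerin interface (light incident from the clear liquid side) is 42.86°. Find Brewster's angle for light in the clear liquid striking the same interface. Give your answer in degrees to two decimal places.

sin θ_c = n₂/n₁, so n₂/n₁ = sin 42.86° = 0.6802.
Brewster: tan θ_B = n₂/n₁ = 0.6802.
θ_B = arctan(0.6802) = 34.22°.

θ_B ≈ 34.22°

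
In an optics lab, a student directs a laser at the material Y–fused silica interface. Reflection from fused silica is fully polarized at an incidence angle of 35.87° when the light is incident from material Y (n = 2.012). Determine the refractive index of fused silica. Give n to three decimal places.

n ≈ 1.455

Full polarization of the reflected beam means tan θ_B = n₂/n₁, where n₁ is the incident medium (material Y).
n₂ = n₁ tan θ_B = 2.012 × tan 35.87° = 1.455.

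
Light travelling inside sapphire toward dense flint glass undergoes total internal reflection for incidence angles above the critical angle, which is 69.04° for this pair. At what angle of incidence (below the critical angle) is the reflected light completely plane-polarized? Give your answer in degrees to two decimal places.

θ_B ≈ 43.04°

At the critical angle sin θ_c = n₂/n₁, giving n₂/n₁ = sin 69.04° = 0.9338.
Then tan θ_B = n₂/n₁ = 0.9338, so θ_B = arctan 0.9338 = 43.04°.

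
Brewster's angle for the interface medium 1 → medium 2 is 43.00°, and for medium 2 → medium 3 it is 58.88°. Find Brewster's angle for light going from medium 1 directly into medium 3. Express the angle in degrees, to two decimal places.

θ_B ≈ 57.08°

tan θ_B(1→2) = n₂/n₁ = tan 43.00° = 0.9325.
tan θ_B(2→3) = n₃/n₂ = tan 58.88° = 1.6564.
So n₃/n₁ = (n₂/n₁)(n₃/n₂) = 0.9325 × 1.6564 = 1.5446.
θ_B(1→3) = arctan(1.5446) = 57.08°.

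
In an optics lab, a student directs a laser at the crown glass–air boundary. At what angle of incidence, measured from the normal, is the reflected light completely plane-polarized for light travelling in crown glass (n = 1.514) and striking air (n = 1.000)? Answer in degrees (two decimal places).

θ_B ≈ 33.44°

At Brewster's angle the reflected and refracted rays are perpendicular, which with Snell's law gives tan θ_B = n₂/n₁.
tan θ_B = n₂/n₁ = 1.000/1.514 = 0.6605.
So θ_B = arctan 0.6605 = 33.44°.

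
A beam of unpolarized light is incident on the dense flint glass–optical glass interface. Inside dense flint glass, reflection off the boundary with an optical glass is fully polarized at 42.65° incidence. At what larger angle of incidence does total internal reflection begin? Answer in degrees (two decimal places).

θ_c ≈ 67.10°

From Brewster, n₂/n₁ = tan θ_B = tan 42.65° = 0.9212.
Then sin θ_c = n₂/n₁ = 0.9212, so θ_c = arcsin 0.9212 = 67.10°.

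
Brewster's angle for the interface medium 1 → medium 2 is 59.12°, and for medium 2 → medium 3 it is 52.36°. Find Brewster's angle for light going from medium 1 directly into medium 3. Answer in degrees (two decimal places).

θ_B ≈ 65.24°

Each Brewster angle gives a ratio: n₂/n₁ = tan 59.12° = 1.6722, n₃/n₂ = tan 52.36° = 1.2967.
Multiplying, n₃/n₁ = 1.6722 × 1.2967 = 2.1683, and θ_B(1→3) = arctan 2.1683 = 65.24°.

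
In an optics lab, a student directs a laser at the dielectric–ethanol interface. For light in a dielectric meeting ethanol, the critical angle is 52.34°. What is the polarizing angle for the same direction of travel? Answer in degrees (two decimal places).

θ_B ≈ 38.37°

n₂/n₁ = sin θ_c = sin 52.34° = 0.7917.
tan θ_B equals the same ratio, so θ_B = arctan(0.7917) = 38.37°.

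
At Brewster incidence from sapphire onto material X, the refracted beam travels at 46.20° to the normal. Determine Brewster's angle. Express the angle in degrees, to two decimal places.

Since the reflected and refracted rays are at right angles at the polarizing angle, θ_B + θ_t = 90°.
θ_B = 90° − 46.20° = 43.80°.

θ_B ≈ 43.80°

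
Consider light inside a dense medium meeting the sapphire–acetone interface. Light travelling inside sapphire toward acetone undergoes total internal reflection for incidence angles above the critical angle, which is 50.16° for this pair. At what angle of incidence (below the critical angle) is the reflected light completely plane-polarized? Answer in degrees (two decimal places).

θ_B ≈ 37.52°

sin θ_c = n₂/n₁, so n₂/n₁ = sin 50.16° = 0.7678.
Brewster: tan θ_B = n₂/n₁ = 0.7678.
θ_B = arctan(0.7678) = 37.52°.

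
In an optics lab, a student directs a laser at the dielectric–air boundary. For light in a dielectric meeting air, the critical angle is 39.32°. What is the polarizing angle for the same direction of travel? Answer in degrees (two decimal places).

n₂/n₁ = sin θ_c = sin 39.32° = 0.6337.
tan θ_B equals the same ratio, so θ_B = arctan(0.6337) = 32.36°.

θ_B ≈ 32.36°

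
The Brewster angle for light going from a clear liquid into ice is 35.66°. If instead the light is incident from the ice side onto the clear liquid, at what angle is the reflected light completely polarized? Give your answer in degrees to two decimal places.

θ_B' ≈ 54.34°

tan θ_B' = n₁/n₂ = 1/tan θ_B, so θ_B' = 90° − θ_B.
θ_B' = 90° − 35.66° = 54.34°.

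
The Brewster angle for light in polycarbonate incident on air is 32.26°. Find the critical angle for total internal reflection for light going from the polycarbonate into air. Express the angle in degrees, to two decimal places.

θ_c ≈ 39.14°

From Brewster, n₂/n₁ = tan θ_B = tan 32.26° = 0.6312.
Then sin θ_c = n₂/n₁ = 0.6312, so θ_c = arcsin 0.6312 = 39.14°.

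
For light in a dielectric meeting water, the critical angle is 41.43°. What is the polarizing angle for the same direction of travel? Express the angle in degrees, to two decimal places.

At the critical angle sin θ_c = n₂/n₁, giving n₂/n₁ = sin 41.43° = 0.6617.
Then tan θ_B = n₂/n₁ = 0.6617, so θ_B = arctan 0.6617 = 33.49°.

θ_B ≈ 33.49°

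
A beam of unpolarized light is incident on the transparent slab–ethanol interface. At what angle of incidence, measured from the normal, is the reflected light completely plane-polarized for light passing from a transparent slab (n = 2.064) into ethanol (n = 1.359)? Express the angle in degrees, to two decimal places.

θ_B ≈ 33.36°

At Brewster's angle the reflected and refracted rays are perpendicular, which with Snell's law gives tan θ_B = n₂/n₁.
Brewster's condition: tan θ_B = n₂/n₁ = 1.359/2.064 = 0.6584.
θ_B = arctan(0.6584) = 33.36°.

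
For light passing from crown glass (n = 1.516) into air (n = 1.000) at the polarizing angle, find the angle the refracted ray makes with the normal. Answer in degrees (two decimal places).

θ_t ≈ 56.59°

θ_B = arctan(n₂/n₁) = arctan(1.000/1.516) = 33.41°.
The refracted ray is perpendicular to the reflected ray, so θ_t = 90° − θ_B = 56.59°.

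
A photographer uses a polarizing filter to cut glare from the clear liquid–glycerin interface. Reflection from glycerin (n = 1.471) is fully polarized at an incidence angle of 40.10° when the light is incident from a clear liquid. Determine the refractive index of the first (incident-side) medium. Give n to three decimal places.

Brewster's law: tan θ_B = n₂/n₁ (light incident in a clear liquid, refracted into glycerin).
n₁ = n₂ / tan θ_B = 1.471 / tan 40.10° = 1.747.

n ≈ 1.747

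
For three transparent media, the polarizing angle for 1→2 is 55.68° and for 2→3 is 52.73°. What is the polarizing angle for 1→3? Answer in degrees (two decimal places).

n₂/n₁ = tan 55.68° = 1.4648 and n₃/n₂ = tan 52.73° = 1.3141.
n₃/n₁ = 1.9250. Then tan θ_B(1→3) = n₃/n₁, so θ_B(1→3) = arctan(1.9250) = 62.55°.

θ_B ≈ 62.55°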